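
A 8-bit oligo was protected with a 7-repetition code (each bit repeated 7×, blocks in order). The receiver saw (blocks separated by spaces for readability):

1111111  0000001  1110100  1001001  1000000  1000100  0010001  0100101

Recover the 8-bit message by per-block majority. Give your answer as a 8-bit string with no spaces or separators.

10100000

Block 1 (1111111): 7 ones → 1
Block 2 (0000001): 1 one → 0
Block 3 (1110100): 4 ones → 1
Block 4 (1001001): 3 ones → 0
Block 5 (1000000): 1 one → 0
Block 6 (1000100): 2 ones → 0
Block 7 (0010001): 2 ones → 0
Block 8 (0100101): 3 ones → 0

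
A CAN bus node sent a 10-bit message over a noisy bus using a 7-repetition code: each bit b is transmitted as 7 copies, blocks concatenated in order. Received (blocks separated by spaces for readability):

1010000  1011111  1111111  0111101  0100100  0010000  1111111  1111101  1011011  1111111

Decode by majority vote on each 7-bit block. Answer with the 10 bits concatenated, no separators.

0111001111

Block 1 (1010000): 2 ones → 0
Block 2 (1011111): 6 ones → 1
Block 3 (1111111): 7 ones → 1
Block 4 (0111101): 5 ones → 1
Block 5 (0100100): 2 ones → 0
Block 6 (0010000): 1 one → 0
Block 7 (1111111): 7 ones → 1
Block 8 (1111101): 6 ones → 1
Block 9 (1011011): 5 ones → 1
Block 10 (1111111): 7 ones → 1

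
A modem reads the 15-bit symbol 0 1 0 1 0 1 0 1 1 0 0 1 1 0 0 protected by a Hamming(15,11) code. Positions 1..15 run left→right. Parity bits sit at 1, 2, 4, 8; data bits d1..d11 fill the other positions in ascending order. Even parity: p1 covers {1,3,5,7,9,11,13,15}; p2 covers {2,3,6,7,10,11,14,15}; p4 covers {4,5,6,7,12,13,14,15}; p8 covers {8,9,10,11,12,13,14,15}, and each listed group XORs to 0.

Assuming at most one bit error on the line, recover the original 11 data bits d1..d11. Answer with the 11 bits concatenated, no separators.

00101001100

s1 (pos 1,3,5,7,9,11,13,15): 0⊕0⊕0⊕0⊕1⊕0⊕1⊕0 = 0
s2 (pos 2,3,6,7,10,11,14,15): 1⊕0⊕1⊕0⊕0⊕0⊕0⊕0 = 0
s4 (pos 4,5,6,7,12,13,14,15): 1⊕0⊕1⊕0⊕1⊕1⊕0⊕0 = 0
s8 (pos 8,9,10,11,12,13,14,15): 1⊕1⊕0⊕0⊕1⊕1⊕0⊕0 = 0
Syndrome s8…s1 = 0000 → no error.
Read data bits from positions 3,5,6,7,9,10,11,12,13,14,15: 00101001100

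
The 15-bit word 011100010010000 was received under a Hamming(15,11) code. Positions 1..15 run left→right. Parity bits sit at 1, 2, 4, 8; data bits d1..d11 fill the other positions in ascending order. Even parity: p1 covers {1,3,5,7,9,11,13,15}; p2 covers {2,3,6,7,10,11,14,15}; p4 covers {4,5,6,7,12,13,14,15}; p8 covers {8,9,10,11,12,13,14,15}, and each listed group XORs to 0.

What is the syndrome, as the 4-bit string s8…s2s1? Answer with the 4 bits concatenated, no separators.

0110

s1 (pos 1,3,5,7,9,11,13,15): 0⊕1⊕0⊕0⊕0⊕1⊕0⊕0 = 0
s2 (pos 2,3,6,7,10,11,14,15): 1⊕1⊕0⊕0⊕0⊕1⊕0⊕0 = 1
s4 (pos 4,5,6,7,12,13,14,15): 1⊕0⊕0⊕0⊕0⊕0⊕0⊕0 = 1
s8 (pos 8,9,10,11,12,13,14,15): 1⊕0⊕0⊕1⊕0⊕0⊕0⊕0 = 0
Syndrome s8…s1 = 0110 → error at position 6.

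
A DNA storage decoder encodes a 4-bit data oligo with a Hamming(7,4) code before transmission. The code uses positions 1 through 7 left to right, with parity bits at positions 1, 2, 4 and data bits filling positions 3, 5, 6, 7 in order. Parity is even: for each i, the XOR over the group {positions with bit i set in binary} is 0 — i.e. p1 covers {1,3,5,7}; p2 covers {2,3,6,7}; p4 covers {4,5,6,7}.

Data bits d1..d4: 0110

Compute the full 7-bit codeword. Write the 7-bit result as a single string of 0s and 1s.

Place data at non-parity positions: p1 p2 0 p4 1 1 0
p1 (pos 1,3,5,7): XOR of data positions = 0⊕1⊕0 = 1
p2 (pos 2,3,6,7): XOR of data positions = 0⊕1⊕0 = 1
p4 (pos 4,5,6,7): XOR of data positions = 1⊕1⊕0 = 0
Codeword: 1100110

1100110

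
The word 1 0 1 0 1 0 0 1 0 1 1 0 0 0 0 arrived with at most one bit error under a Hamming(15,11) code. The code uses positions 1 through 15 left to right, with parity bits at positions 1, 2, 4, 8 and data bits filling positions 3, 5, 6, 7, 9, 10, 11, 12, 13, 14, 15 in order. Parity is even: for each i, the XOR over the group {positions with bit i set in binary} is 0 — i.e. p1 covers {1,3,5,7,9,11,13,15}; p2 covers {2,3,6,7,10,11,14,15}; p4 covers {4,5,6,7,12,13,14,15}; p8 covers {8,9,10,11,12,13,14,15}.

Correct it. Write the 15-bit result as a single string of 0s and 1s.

101010010110010

s1 (pos 1,3,5,7,9,11,13,15): 1⊕1⊕1⊕0⊕0⊕1⊕0⊕0 = 0
s2 (pos 2,3,6,7,10,11,14,15): 0⊕1⊕0⊕0⊕1⊕1⊕0⊕0 = 1
s4 (pos 4,5,6,7,12,13,14,15): 0⊕1⊕0⊕0⊕0⊕0⊕0⊕0 = 1
s8 (pos 8,9,10,11,12,13,14,15): 1⊕0⊕1⊕1⊕0⊕0⊕0⊕0 = 1
Syndrome s8…s1 = 1110 → error at position 14.
Flip position 14: 101010010110000 → 101010010110010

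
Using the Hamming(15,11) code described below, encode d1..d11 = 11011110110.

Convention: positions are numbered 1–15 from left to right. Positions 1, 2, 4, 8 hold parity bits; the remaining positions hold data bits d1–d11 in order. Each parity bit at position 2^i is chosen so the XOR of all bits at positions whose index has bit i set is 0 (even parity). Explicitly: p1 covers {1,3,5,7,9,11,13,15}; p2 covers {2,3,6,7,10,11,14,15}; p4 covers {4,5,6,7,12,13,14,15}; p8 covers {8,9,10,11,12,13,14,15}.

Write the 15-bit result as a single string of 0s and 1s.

Place data at non-parity positions: p1 p2 1 p4 1 0 1 p8 1 1 1 0 1 1 0
p1 (pos 1,3,5,7,9,11,13,15): XOR of data positions = 1⊕1⊕1⊕1⊕1⊕1⊕0 = 0
p2 (pos 2,3,6,7,10,11,14,15): XOR of data positions = 1⊕0⊕1⊕1⊕1⊕1⊕0 = 1
p4 (pos 4,5,6,7,12,13,14,15): XOR of data positions = 1⊕0⊕1⊕0⊕1⊕1⊕0 = 0
p8 (pos 8,9,10,11,12,13,14,15): XOR of data positions = 1⊕1⊕1⊕0⊕1⊕1⊕0 = 1
Codeword: 011010111110110

011010111110110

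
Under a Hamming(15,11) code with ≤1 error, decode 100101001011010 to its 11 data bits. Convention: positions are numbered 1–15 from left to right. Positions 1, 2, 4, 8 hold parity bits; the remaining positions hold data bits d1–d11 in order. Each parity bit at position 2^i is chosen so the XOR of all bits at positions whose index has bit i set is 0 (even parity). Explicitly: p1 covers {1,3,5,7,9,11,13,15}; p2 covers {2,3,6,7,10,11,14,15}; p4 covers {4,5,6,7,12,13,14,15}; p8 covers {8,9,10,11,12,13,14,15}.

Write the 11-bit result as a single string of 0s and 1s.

s1 (pos 1,3,5,7,9,11,13,15): 1⊕0⊕0⊕0⊕1⊕1⊕0⊕0 = 1
s2 (pos 2,3,6,7,10,11,14,15): 0⊕0⊕1⊕0⊕0⊕1⊕1⊕0 = 1
s4 (pos 4,5,6,7,12,13,14,15): 1⊕0⊕1⊕0⊕1⊕0⊕1⊕0 = 0
s8 (pos 8,9,10,11,12,13,14,15): 0⊕1⊕0⊕1⊕1⊕0⊕1⊕0 = 0
Syndrome s8…s1 = 0011 → error at position 3.
Flip position 3: 100101001011010 → 101101001011010
Read data bits from positions 3,5,6,7,9,10,11,12,13,14,15: 10101011010

10101011010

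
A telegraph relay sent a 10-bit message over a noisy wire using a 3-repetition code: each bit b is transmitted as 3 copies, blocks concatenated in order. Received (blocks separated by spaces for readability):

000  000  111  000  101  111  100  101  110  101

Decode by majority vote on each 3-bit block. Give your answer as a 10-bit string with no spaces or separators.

Block 1 (000): 0 ones → 0
Block 2 (000): 0 ones → 0
Block 3 (111): 3 ones → 1
Block 4 (000): 0 ones → 0
Block 5 (101): 2 ones → 1
Block 6 (111): 3 ones → 1
Block 7 (100): 1 one → 0
Block 8 (101): 2 ones → 1
Block 9 (110): 2 ones → 1
Block 10 (101): 2 ones → 1

0010110111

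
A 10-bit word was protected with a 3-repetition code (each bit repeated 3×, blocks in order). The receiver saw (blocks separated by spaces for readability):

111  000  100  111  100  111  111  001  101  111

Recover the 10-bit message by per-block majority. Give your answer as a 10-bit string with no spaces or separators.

1001011011

Block 1 (111): 3 ones → 1
Block 2 (000): 0 ones → 0
Block 3 (100): 1 one → 0
Block 4 (111): 3 ones → 1
Block 5 (100): 1 one → 0
Block 6 (111): 3 ones → 1
Block 7 (111): 3 ones → 1
Block 8 (001): 1 one → 0
Block 9 (101): 2 ones → 1
Block 10 (111): 3 ones → 1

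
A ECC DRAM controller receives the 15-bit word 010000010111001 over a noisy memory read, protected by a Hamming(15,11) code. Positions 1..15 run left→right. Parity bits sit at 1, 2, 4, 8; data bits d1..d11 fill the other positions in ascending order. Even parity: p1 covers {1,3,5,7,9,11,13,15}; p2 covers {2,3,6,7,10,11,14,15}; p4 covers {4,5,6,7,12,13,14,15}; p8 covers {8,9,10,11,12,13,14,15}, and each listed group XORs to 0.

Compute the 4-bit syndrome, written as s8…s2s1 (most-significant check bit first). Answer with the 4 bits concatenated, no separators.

1000

s1 (pos 1,3,5,7,9,11,13,15): 0⊕0⊕0⊕0⊕0⊕1⊕0⊕1 = 0
s2 (pos 2,3,6,7,10,11,14,15): 1⊕0⊕0⊕0⊕1⊕1⊕0⊕1 = 0
s4 (pos 4,5,6,7,12,13,14,15): 0⊕0⊕0⊕0⊕1⊕0⊕0⊕1 = 0
s8 (pos 8,9,10,11,12,13,14,15): 1⊕0⊕1⊕1⊕1⊕0⊕0⊕1 = 1
Syndrome s8…s1 = 1000 → error at position 8.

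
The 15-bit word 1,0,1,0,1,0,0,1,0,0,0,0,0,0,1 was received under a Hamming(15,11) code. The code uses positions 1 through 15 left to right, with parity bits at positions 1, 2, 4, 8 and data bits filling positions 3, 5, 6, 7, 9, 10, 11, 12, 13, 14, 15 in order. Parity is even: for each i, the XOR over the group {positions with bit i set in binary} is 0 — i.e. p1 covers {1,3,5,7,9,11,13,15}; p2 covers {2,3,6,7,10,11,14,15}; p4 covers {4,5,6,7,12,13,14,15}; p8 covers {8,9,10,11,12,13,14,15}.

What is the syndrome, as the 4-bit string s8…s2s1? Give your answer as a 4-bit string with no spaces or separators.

0000

s1 (pos 1,3,5,7,9,11,13,15): 1⊕1⊕1⊕0⊕0⊕0⊕0⊕1 = 0
s2 (pos 2,3,6,7,10,11,14,15): 0⊕1⊕0⊕0⊕0⊕0⊕0⊕1 = 0
s4 (pos 4,5,6,7,12,13,14,15): 0⊕1⊕0⊕0⊕0⊕0⊕0⊕1 = 0
s8 (pos 8,9,10,11,12,13,14,15): 1⊕0⊕0⊕0⊕0⊕0⊕0⊕1 = 0
Syndrome s8…s1 = 0000 → no error.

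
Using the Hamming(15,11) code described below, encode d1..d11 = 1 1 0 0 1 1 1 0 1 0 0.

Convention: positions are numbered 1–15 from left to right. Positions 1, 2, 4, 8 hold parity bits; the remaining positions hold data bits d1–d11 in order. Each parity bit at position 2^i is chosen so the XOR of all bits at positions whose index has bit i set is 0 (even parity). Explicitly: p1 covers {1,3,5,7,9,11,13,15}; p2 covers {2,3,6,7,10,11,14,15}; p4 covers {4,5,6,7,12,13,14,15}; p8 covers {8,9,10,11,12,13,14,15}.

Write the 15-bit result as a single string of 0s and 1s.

Place data at non-parity positions: p1 p2 1 p4 1 0 0 p8 1 1 1 0 1 0 0
p1 (pos 1,3,5,7,9,11,13,15): XOR of data positions = 1⊕1⊕0⊕1⊕1⊕1⊕0 = 1
p2 (pos 2,3,6,7,10,11,14,15): XOR of data positions = 1⊕0⊕0⊕1⊕1⊕0⊕0 = 1
p4 (pos 4,5,6,7,12,13,14,15): XOR of data positions = 1⊕0⊕0⊕0⊕1⊕0⊕0 = 0
p8 (pos 8,9,10,11,12,13,14,15): XOR of data positions = 1⊕1⊕1⊕0⊕1⊕0⊕0 = 0
Codeword: 111010001110100

111010001110100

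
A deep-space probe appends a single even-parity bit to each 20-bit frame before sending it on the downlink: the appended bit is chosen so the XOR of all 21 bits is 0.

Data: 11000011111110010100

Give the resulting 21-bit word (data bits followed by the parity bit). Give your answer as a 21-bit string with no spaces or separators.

XOR of the 20 data bits: 1⊕1⊕0⊕0⊕0⊕0⊕1⊕1⊕1⊕1⊕1⊕1⊕1⊕0⊕0⊕1⊕0⊕1⊕0⊕0 = 1
Parity bit = 1 (so all 21 bits XOR to 0).

110000111111100101001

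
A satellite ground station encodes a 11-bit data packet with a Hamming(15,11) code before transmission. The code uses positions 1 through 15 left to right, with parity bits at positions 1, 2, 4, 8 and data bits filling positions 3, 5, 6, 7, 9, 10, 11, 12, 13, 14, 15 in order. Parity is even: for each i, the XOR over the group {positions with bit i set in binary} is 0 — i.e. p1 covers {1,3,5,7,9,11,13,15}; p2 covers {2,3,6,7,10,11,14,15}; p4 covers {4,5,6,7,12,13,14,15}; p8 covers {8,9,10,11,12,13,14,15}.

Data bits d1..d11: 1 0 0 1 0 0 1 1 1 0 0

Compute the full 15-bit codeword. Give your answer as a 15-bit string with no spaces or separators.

Place data at non-parity positions: p1 p2 1 p4 0 0 1 p8 0 0 1 1 1 0 0
p1 (pos 1,3,5,7,9,11,13,15): XOR of data positions = 1⊕0⊕1⊕0⊕1⊕1⊕0 = 0
p2 (pos 2,3,6,7,10,11,14,15): XOR of data positions = 1⊕0⊕1⊕0⊕1⊕0⊕0 = 1
p4 (pos 4,5,6,7,12,13,14,15): XOR of data positions = 0⊕0⊕1⊕1⊕1⊕0⊕0 = 1
p8 (pos 8,9,10,11,12,13,14,15): XOR of data positions = 0⊕0⊕1⊕1⊕1⊕0⊕0 = 1
Codeword: 011100110011100

011100110011100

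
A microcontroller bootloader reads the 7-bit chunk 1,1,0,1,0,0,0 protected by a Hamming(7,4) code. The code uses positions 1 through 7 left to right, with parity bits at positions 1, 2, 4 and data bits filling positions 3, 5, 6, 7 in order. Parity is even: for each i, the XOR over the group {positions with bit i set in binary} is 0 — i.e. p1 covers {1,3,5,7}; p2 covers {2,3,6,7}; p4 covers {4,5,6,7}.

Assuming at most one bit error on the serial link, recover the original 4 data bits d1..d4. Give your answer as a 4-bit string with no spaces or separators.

s1 (pos 1,3,5,7): 1⊕0⊕0⊕0 = 1
s2 (pos 2,3,6,7): 1⊕0⊕0⊕0 = 1
s4 (pos 4,5,6,7): 1⊕0⊕0⊕0 = 1
Syndrome s4…s1 = 111 → error at position 7.
Flip position 7: 1101000 → 1101001
Read data bits from positions 3,5,6,7: 0001

0001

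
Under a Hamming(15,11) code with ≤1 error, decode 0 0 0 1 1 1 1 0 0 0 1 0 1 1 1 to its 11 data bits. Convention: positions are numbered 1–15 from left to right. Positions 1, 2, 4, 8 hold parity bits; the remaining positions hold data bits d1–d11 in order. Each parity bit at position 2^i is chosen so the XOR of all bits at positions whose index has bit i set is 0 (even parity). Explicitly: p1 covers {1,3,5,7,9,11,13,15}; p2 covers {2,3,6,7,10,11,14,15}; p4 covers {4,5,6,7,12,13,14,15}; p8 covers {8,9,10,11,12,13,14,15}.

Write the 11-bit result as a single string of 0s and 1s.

01100010111

s1 (pos 1,3,5,7,9,11,13,15): 0⊕0⊕1⊕1⊕0⊕1⊕1⊕1 = 1
s2 (pos 2,3,6,7,10,11,14,15): 0⊕0⊕1⊕1⊕0⊕1⊕1⊕1 = 1
s4 (pos 4,5,6,7,12,13,14,15): 1⊕1⊕1⊕1⊕0⊕1⊕1⊕1 = 1
s8 (pos 8,9,10,11,12,13,14,15): 0⊕0⊕0⊕1⊕0⊕1⊕1⊕1 = 0
Syndrome s8…s1 = 0111 → error at position 7.
Flip position 7: 000111100010111 → 000111000010111
Read data bits from positions 3,5,6,7,9,10,11,12,13,14,15: 01100010111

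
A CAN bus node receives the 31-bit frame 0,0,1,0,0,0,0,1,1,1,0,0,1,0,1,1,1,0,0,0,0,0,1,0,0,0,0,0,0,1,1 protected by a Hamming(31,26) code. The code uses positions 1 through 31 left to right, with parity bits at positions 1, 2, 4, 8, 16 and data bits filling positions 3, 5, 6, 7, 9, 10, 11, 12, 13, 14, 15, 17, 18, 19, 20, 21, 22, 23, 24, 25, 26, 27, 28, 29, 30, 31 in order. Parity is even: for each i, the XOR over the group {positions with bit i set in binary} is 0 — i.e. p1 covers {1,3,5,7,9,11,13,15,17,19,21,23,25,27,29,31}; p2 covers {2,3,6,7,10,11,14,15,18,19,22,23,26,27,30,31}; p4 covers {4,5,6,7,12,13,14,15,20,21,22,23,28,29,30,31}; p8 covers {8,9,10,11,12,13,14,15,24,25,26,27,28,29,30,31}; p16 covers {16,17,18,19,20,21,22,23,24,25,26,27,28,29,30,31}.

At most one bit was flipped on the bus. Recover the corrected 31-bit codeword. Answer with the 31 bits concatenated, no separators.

0010000111001011100000100000111

s1 (pos 1,3,5,7,9,11,13,15,17,19,21,23,25,27,29,31): 0⊕1⊕0⊕0⊕1⊕0⊕1⊕1⊕1⊕0⊕0⊕1⊕0⊕0⊕0⊕1 = 1
s2 (pos 2,3,6,7,10,11,14,15,18,19,22,23,26,27,30,31): 0⊕1⊕0⊕0⊕1⊕0⊕0⊕1⊕0⊕0⊕0⊕1⊕0⊕0⊕1⊕1 = 0
s4 (pos 4,5,6,7,12,13,14,15,20,21,22,23,28,29,30,31): 0⊕0⊕0⊕0⊕0⊕1⊕0⊕1⊕0⊕0⊕0⊕1⊕0⊕0⊕1⊕1 = 1
s8 (pos 8,9,10,11,12,13,14,15,24,25,26,27,28,29,30,31): 1⊕1⊕1⊕0⊕0⊕1⊕0⊕1⊕0⊕0⊕0⊕0⊕0⊕0⊕1⊕1 = 1
s16 (pos 16,17,18,19,20,21,22,23,24,25,26,27,28,29,30,31): 1⊕1⊕0⊕0⊕0⊕0⊕0⊕1⊕0⊕0⊕0⊕0⊕0⊕0⊕1⊕1 = 1
Syndrome s16…s1 = 11101 → error at position 29.
Flip position 29: 0010000111001011100000100000011 → 0010000111001011100000100000111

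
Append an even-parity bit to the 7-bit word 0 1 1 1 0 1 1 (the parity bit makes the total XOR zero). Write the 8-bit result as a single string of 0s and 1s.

XOR of the 7 data bits: 0⊕1⊕1⊕1⊕0⊕1⊕1 = 1
Parity bit = 1 (so all 8 bits XOR to 0).

01110111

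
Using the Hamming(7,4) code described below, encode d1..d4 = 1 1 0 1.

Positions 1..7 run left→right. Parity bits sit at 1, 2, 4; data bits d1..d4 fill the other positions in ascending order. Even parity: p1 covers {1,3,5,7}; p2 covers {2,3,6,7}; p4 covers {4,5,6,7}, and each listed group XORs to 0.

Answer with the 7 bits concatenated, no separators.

Place data at non-parity positions: p1 p2 1 p4 1 0 1
p1 (pos 1,3,5,7): XOR of data positions = 1⊕1⊕1 = 1
p2 (pos 2,3,6,7): XOR of data positions = 1⊕0⊕1 = 0
p4 (pos 4,5,6,7): XOR of data positions = 1⊕0⊕1 = 0
Codeword: 1010101

1010101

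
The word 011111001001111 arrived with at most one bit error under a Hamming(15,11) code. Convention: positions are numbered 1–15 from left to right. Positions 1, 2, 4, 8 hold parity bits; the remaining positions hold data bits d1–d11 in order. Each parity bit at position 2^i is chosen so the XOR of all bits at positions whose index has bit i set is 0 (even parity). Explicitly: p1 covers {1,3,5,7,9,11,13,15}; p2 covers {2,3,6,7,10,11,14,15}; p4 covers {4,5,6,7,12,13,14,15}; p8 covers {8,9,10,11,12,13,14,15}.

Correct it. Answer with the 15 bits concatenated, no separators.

s1 (pos 1,3,5,7,9,11,13,15): 0⊕1⊕1⊕0⊕1⊕0⊕1⊕1 = 1
s2 (pos 2,3,6,7,10,11,14,15): 1⊕1⊕1⊕0⊕0⊕0⊕1⊕1 = 1
s4 (pos 4,5,6,7,12,13,14,15): 1⊕1⊕1⊕0⊕1⊕1⊕1⊕1 = 1
s8 (pos 8,9,10,11,12,13,14,15): 0⊕1⊕0⊕0⊕1⊕1⊕1⊕1 = 1
Syndrome s8…s1 = 1111 → error at position 15.
Flip position 15: 011111001001111 → 011111001001110

011111001001110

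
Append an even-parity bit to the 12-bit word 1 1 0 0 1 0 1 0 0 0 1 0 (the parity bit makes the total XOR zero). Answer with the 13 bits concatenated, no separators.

1100101000101

XOR of the 12 data bits: 1⊕1⊕0⊕0⊕1⊕0⊕1⊕0⊕0⊕0⊕1⊕0 = 1
Parity bit = 1 (so all 13 bits XOR to 0).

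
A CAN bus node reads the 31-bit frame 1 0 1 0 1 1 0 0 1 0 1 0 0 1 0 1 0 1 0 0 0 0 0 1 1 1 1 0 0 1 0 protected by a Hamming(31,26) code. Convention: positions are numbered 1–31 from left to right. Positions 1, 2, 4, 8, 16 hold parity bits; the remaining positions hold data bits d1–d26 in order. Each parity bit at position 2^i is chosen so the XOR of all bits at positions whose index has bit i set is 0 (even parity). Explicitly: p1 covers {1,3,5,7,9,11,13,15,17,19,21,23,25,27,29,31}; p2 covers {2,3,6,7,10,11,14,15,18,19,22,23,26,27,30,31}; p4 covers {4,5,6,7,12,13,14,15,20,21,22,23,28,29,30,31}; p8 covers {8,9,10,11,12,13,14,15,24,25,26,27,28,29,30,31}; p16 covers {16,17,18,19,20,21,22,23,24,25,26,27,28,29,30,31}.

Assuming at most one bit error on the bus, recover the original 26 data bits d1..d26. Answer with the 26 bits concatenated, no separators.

s1 (pos 1,3,5,7,9,11,13,15,17,19,21,23,25,27,29,31): 1⊕1⊕1⊕0⊕1⊕1⊕0⊕0⊕0⊕0⊕0⊕0⊕1⊕1⊕0⊕0 = 1
s2 (pos 2,3,6,7,10,11,14,15,18,19,22,23,26,27,30,31): 0⊕1⊕1⊕0⊕0⊕1⊕1⊕0⊕1⊕0⊕0⊕0⊕1⊕1⊕1⊕0 = 0
s4 (pos 4,5,6,7,12,13,14,15,20,21,22,23,28,29,30,31): 0⊕1⊕1⊕0⊕0⊕0⊕1⊕0⊕0⊕0⊕0⊕0⊕0⊕0⊕1⊕0 = 0
s8 (pos 8,9,10,11,12,13,14,15,24,25,26,27,28,29,30,31): 0⊕1⊕0⊕1⊕0⊕0⊕1⊕0⊕1⊕1⊕1⊕1⊕0⊕0⊕1⊕0 = 0
s16 (pos 16,17,18,19,20,21,22,23,24,25,26,27,28,29,30,31): 1⊕0⊕1⊕0⊕0⊕0⊕0⊕0⊕1⊕1⊕1⊕1⊕0⊕0⊕1⊕0 = 1
Syndrome s16…s1 = 10001 → error at position 17.
Flip position 17: 1010110010100101010000011110010 → 1010110010100101110000011110010
Read data bits from positions 3,5,6,7,9,10,11,12,13,14,15,17,18,19,20,21,22,23,24,25,26,27,28,29,30,31: 11101010010110000011110010

11101010010110000011110010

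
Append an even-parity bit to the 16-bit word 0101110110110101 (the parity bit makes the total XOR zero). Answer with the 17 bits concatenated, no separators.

01011101101101010

XOR of the 16 data bits: 0⊕1⊕0⊕1⊕1⊕1⊕0⊕1⊕1⊕0⊕1⊕1⊕0⊕1⊕0⊕1 = 0
Parity bit = 0 (so all 17 bits XOR to 0).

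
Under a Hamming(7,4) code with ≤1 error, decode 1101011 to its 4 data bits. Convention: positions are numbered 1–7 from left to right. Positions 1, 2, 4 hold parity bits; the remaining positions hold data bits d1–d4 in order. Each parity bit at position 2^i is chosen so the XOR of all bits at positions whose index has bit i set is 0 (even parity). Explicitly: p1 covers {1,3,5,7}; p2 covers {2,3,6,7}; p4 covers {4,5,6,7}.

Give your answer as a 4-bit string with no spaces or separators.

s1 (pos 1,3,5,7): 1⊕0⊕0⊕1 = 0
s2 (pos 2,3,6,7): 1⊕0⊕1⊕1 = 1
s4 (pos 4,5,6,7): 1⊕0⊕1⊕1 = 1
Syndrome s4…s1 = 110 → error at position 6.
Flip position 6: 1101011 → 1101001
Read data bits from positions 3,5,6,7: 0001

0001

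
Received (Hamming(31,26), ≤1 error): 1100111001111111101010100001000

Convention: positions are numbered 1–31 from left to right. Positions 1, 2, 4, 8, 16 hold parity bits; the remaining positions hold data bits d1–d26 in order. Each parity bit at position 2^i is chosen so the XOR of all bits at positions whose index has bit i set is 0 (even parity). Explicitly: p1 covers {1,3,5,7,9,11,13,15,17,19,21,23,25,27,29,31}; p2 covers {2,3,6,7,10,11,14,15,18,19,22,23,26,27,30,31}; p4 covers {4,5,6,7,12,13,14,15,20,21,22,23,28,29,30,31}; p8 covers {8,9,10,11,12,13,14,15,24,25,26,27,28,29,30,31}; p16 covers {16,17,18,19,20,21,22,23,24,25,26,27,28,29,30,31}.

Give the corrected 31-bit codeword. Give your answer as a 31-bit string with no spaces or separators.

s1 (pos 1,3,5,7,9,11,13,15,17,19,21,23,25,27,29,31): 1⊕0⊕1⊕1⊕0⊕1⊕1⊕1⊕1⊕1⊕1⊕1⊕0⊕0⊕0⊕0 = 0
s2 (pos 2,3,6,7,10,11,14,15,18,19,22,23,26,27,30,31): 1⊕0⊕1⊕1⊕1⊕1⊕1⊕1⊕0⊕1⊕0⊕1⊕0⊕0⊕0⊕0 = 1
s4 (pos 4,5,6,7,12,13,14,15,20,21,22,23,28,29,30,31): 0⊕1⊕1⊕1⊕1⊕1⊕1⊕1⊕0⊕1⊕0⊕1⊕1⊕0⊕0⊕0 = 0
s8 (pos 8,9,10,11,12,13,14,15,24,25,26,27,28,29,30,31): 0⊕0⊕1⊕1⊕1⊕1⊕1⊕1⊕0⊕0⊕0⊕0⊕1⊕0⊕0⊕0 = 1
s16 (pos 16,17,18,19,20,21,22,23,24,25,26,27,28,29,30,31): 1⊕1⊕0⊕1⊕0⊕1⊕0⊕1⊕0⊕0⊕0⊕0⊕1⊕0⊕0⊕0 = 0
Syndrome s16…s1 = 01010 → error at position 10.
Flip position 10: 1100111001111111101010100001000 → 1100111000111111101010100001000

1100111000111111101010100001000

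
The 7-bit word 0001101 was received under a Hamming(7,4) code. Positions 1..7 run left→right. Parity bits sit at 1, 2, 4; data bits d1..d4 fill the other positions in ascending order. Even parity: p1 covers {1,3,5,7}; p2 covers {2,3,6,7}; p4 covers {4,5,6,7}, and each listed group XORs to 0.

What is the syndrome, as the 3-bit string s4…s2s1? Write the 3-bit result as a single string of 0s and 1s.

110

s1 (pos 1,3,5,7): 0⊕0⊕1⊕1 = 0
s2 (pos 2,3,6,7): 0⊕0⊕0⊕1 = 1
s4 (pos 4,5,6,7): 1⊕1⊕0⊕1 = 1
Syndrome s4…s1 = 110 → error at position 6.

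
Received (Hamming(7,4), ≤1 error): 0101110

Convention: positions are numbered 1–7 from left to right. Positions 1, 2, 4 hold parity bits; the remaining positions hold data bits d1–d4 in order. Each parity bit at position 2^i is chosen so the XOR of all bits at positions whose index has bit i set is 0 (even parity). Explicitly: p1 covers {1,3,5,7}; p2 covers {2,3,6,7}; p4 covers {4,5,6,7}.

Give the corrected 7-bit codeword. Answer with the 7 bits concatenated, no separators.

0101010

s1 (pos 1,3,5,7): 0⊕0⊕1⊕0 = 1
s2 (pos 2,3,6,7): 1⊕0⊕1⊕0 = 0
s4 (pos 4,5,6,7): 1⊕1⊕1⊕0 = 1
Syndrome s4…s1 = 101 → error at position 5.
Flip position 5: 0101110 → 0101010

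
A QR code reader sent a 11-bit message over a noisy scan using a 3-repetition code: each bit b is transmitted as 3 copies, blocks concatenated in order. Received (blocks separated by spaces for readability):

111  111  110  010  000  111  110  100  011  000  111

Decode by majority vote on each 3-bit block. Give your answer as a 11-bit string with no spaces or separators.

11100110101

Block 1 (111): 3 ones → 1
Block 2 (111): 3 ones → 1
Block 3 (110): 2 ones → 1
Block 4 (010): 1 one → 0
Block 5 (000): 0 ones → 0
Block 6 (111): 3 ones → 1
Block 7 (110): 2 ones → 1
Block 8 (100): 1 one → 0
Block 9 (011): 2 ones → 1
Block 10 (000): 0 ones → 0
Block 11 (111): 3 ones → 1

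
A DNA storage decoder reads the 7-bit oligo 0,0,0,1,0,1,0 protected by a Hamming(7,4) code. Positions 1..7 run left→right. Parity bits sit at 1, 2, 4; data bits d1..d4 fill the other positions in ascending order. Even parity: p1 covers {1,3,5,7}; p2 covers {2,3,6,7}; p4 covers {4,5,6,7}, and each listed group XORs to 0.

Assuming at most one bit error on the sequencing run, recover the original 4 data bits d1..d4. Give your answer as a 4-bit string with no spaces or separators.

0010

s1 (pos 1,3,5,7): 0⊕0⊕0⊕0 = 0
s2 (pos 2,3,6,7): 0⊕0⊕1⊕0 = 1
s4 (pos 4,5,6,7): 1⊕0⊕1⊕0 = 0
Syndrome s4…s1 = 010 → error at position 2.
Flip position 2: 0001010 → 0101010
Read data bits from positions 3,5,6,7: 0010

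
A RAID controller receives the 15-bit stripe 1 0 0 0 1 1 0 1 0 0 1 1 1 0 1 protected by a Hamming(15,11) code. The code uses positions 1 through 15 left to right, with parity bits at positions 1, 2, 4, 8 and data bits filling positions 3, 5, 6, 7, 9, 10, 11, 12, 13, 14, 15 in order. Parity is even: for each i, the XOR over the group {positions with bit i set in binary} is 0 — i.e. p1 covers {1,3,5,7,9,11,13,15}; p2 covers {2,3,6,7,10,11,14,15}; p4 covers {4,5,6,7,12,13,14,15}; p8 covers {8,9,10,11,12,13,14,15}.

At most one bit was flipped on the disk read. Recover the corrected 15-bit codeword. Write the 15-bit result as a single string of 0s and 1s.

100011010011100

s1 (pos 1,3,5,7,9,11,13,15): 1⊕0⊕1⊕0⊕0⊕1⊕1⊕1 = 1
s2 (pos 2,3,6,7,10,11,14,15): 0⊕0⊕1⊕0⊕0⊕1⊕0⊕1 = 1
s4 (pos 4,5,6,7,12,13,14,15): 0⊕1⊕1⊕0⊕1⊕1⊕0⊕1 = 1
s8 (pos 8,9,10,11,12,13,14,15): 1⊕0⊕0⊕1⊕1⊕1⊕0⊕1 = 1
Syndrome s8…s1 = 1111 → error at position 15.
Flip position 15: 100011010011101 → 100011010011100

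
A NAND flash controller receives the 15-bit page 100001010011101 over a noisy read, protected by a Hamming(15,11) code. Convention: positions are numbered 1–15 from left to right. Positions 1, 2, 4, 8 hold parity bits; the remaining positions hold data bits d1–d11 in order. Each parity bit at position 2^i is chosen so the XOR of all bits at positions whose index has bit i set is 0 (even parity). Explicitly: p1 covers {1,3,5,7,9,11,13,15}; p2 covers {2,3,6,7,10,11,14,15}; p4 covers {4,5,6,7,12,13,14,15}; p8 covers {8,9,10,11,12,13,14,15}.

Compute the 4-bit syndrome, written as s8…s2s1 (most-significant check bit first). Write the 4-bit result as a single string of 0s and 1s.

s1 (pos 1,3,5,7,9,11,13,15): 1⊕0⊕0⊕0⊕0⊕1⊕1⊕1 = 0
s2 (pos 2,3,6,7,10,11,14,15): 0⊕0⊕1⊕0⊕0⊕1⊕0⊕1 = 1
s4 (pos 4,5,6,7,12,13,14,15): 0⊕0⊕1⊕0⊕1⊕1⊕0⊕1 = 0
s8 (pos 8,9,10,11,12,13,14,15): 1⊕0⊕0⊕1⊕1⊕1⊕0⊕1 = 1
Syndrome s8…s1 = 1010 → error at position 10.

1010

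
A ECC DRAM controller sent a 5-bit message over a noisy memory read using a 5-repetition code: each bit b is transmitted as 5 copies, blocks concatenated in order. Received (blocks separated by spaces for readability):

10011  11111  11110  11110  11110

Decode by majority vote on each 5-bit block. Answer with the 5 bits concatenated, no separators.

11111

Block 1 (10011): 3 ones → 1
Block 2 (11111): 5 ones → 1
Block 3 (11110): 4 ones → 1
Block 4 (11110): 4 ones → 1
Block 5 (11110): 4 ones → 1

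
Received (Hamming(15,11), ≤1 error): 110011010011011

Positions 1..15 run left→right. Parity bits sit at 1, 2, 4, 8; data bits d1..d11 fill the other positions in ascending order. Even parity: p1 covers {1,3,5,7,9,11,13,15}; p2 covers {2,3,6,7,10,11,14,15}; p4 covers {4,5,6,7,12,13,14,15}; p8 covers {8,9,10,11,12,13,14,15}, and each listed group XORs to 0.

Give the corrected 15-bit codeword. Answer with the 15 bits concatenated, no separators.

s1 (pos 1,3,5,7,9,11,13,15): 1⊕0⊕1⊕0⊕0⊕1⊕0⊕1 = 0
s2 (pos 2,3,6,7,10,11,14,15): 1⊕0⊕1⊕0⊕0⊕1⊕1⊕1 = 1
s4 (pos 4,5,6,7,12,13,14,15): 0⊕1⊕1⊕0⊕1⊕0⊕1⊕1 = 1
s8 (pos 8,9,10,11,12,13,14,15): 1⊕0⊕0⊕1⊕1⊕0⊕1⊕1 = 1
Syndrome s8…s1 = 1110 → error at position 14.
Flip position 14: 110011010011011 → 110011010011001

110011010011001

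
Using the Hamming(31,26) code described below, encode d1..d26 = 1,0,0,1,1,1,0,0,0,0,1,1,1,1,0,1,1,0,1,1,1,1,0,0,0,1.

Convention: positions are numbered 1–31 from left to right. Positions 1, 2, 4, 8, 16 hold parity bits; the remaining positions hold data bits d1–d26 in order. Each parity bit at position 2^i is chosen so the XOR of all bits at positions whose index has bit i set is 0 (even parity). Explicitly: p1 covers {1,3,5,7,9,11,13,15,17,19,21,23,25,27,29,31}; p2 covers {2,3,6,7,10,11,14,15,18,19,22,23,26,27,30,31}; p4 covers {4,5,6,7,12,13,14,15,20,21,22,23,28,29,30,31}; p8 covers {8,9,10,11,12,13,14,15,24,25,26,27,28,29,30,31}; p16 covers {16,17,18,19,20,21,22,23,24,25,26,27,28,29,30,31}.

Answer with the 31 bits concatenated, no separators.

0011001011000010111011011110001

Place data at non-parity positions: p1 p2 1 p4 0 0 1 p8 1 1 0 0 0 0 1 p16 1 1 1 0 1 1 0 1 1 1 1 0 0 0 1
p1 (pos 1,3,5,7,9,11,13,15,17,19,21,23,25,27,29,31): XOR of data positions = 1⊕0⊕1⊕1⊕0⊕0⊕1⊕1⊕1⊕1⊕0⊕1⊕1⊕0⊕1 = 0
p2 (pos 2,3,6,7,10,11,14,15,18,19,22,23,26,27,30,31): XOR of data positions = 1⊕0⊕1⊕1⊕0⊕0⊕1⊕1⊕1⊕1⊕0⊕1⊕1⊕0⊕1 = 0
p4 (pos 4,5,6,7,12,13,14,15,20,21,22,23,28,29,30,31): XOR of data positions = 0⊕0⊕1⊕0⊕0⊕0⊕1⊕0⊕1⊕1⊕0⊕0⊕0⊕0⊕1 = 1
p8 (pos 8,9,10,11,12,13,14,15,24,25,26,27,28,29,30,31): XOR of data positions = 1⊕1⊕0⊕0⊕0⊕0⊕1⊕1⊕1⊕1⊕1⊕0⊕0⊕0⊕1 = 0
p16 (pos 16,17,18,19,20,21,22,23,24,25,26,27,28,29,30,31): XOR of data positions = 1⊕1⊕1⊕0⊕1⊕1⊕0⊕1⊕1⊕1⊕1⊕0⊕0⊕0⊕1 = 0
Codeword: 0011001011000010111011011110001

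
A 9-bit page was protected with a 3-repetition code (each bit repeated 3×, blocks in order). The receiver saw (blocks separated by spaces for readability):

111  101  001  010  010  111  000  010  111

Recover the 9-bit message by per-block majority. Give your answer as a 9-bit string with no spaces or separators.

110001001

Block 1 (111): 3 ones → 1
Block 2 (101): 2 ones → 1
Block 3 (001): 1 one → 0
Block 4 (010): 1 one → 0
Block 5 (010): 1 one → 0
Block 6 (111): 3 ones → 1
Block 7 (000): 0 ones → 0
Block 8 (010): 1 one → 0
Block 9 (111): 3 ones → 1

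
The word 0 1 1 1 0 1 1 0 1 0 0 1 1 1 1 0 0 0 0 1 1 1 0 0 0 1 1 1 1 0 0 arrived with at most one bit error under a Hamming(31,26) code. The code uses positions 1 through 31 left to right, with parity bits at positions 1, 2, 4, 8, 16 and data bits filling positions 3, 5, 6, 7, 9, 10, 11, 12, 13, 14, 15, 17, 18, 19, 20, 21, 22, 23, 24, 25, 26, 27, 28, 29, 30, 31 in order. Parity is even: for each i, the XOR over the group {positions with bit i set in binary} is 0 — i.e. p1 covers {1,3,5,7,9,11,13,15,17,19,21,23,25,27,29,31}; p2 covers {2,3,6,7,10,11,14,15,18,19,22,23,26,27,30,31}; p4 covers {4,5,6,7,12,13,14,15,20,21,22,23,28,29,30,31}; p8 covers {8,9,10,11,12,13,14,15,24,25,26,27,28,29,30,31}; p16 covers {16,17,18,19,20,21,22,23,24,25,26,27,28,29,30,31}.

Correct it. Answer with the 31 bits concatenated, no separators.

0111011010011110000111000011100

s1 (pos 1,3,5,7,9,11,13,15,17,19,21,23,25,27,29,31): 0⊕1⊕0⊕1⊕1⊕0⊕1⊕1⊕0⊕0⊕1⊕0⊕0⊕1⊕1⊕0 = 0
s2 (pos 2,3,6,7,10,11,14,15,18,19,22,23,26,27,30,31): 1⊕1⊕1⊕1⊕0⊕0⊕1⊕1⊕0⊕0⊕1⊕0⊕1⊕1⊕0⊕0 = 1
s4 (pos 4,5,6,7,12,13,14,15,20,21,22,23,28,29,30,31): 1⊕0⊕1⊕1⊕1⊕1⊕1⊕1⊕1⊕1⊕1⊕0⊕1⊕1⊕0⊕0 = 0
s8 (pos 8,9,10,11,12,13,14,15,24,25,26,27,28,29,30,31): 0⊕1⊕0⊕0⊕1⊕1⊕1⊕1⊕0⊕0⊕1⊕1⊕1⊕1⊕0⊕0 = 1
s16 (pos 16,17,18,19,20,21,22,23,24,25,26,27,28,29,30,31): 0⊕0⊕0⊕0⊕1⊕1⊕1⊕0⊕0⊕0⊕1⊕1⊕1⊕1⊕0⊕0 = 1
Syndrome s16…s1 = 11010 → error at position 26.
Flip position 26: 0111011010011110000111000111100 → 0111011010011110000111000011100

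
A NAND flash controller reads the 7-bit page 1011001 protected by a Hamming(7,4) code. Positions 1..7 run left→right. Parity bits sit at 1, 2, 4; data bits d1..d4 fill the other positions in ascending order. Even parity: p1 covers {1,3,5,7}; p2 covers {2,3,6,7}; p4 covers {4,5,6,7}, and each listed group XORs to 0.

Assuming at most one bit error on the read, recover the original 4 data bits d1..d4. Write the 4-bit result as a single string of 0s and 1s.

1001

s1 (pos 1,3,5,7): 1⊕1⊕0⊕1 = 1
s2 (pos 2,3,6,7): 0⊕1⊕0⊕1 = 0
s4 (pos 4,5,6,7): 1⊕0⊕0⊕1 = 0
Syndrome s4…s1 = 001 → error at position 1.
Flip position 1: 1011001 → 0011001
Read data bits from positions 3,5,6,7: 1001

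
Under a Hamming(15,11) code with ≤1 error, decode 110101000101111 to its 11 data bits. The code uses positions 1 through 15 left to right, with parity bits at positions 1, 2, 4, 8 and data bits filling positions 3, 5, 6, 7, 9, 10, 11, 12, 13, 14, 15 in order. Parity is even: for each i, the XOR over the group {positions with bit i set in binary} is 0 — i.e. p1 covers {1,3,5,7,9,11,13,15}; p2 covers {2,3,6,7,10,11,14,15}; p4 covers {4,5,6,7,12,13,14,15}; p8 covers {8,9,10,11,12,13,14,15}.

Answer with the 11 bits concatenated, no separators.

s1 (pos 1,3,5,7,9,11,13,15): 1⊕0⊕0⊕0⊕0⊕0⊕1⊕1 = 1
s2 (pos 2,3,6,7,10,11,14,15): 1⊕0⊕1⊕0⊕1⊕0⊕1⊕1 = 1
s4 (pos 4,5,6,7,12,13,14,15): 1⊕0⊕1⊕0⊕1⊕1⊕1⊕1 = 0
s8 (pos 8,9,10,11,12,13,14,15): 0⊕0⊕1⊕0⊕1⊕1⊕1⊕1 = 1
Syndrome s8…s1 = 1011 → error at position 11.
Flip position 11: 110101000101111 → 110101000111111
Read data bits from positions 3,5,6,7,9,10,11,12,13,14,15: 00100111111

00100111111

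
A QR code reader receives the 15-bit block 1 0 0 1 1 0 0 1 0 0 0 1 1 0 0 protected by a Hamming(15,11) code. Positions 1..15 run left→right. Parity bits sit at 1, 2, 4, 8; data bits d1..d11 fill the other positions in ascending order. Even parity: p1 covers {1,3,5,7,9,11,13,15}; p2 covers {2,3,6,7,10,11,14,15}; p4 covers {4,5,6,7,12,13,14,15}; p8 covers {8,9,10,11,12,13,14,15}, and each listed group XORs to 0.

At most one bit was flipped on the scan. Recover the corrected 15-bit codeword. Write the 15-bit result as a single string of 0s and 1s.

s1 (pos 1,3,5,7,9,11,13,15): 1⊕0⊕1⊕0⊕0⊕0⊕1⊕0 = 1
s2 (pos 2,3,6,7,10,11,14,15): 0⊕0⊕0⊕0⊕0⊕0⊕0⊕0 = 0
s4 (pos 4,5,6,7,12,13,14,15): 1⊕1⊕0⊕0⊕1⊕1⊕0⊕0 = 0
s8 (pos 8,9,10,11,12,13,14,15): 1⊕0⊕0⊕0⊕1⊕1⊕0⊕0 = 1
Syndrome s8…s1 = 1001 → error at position 9.
Flip position 9: 100110010001100 → 100110011001100

100110011001100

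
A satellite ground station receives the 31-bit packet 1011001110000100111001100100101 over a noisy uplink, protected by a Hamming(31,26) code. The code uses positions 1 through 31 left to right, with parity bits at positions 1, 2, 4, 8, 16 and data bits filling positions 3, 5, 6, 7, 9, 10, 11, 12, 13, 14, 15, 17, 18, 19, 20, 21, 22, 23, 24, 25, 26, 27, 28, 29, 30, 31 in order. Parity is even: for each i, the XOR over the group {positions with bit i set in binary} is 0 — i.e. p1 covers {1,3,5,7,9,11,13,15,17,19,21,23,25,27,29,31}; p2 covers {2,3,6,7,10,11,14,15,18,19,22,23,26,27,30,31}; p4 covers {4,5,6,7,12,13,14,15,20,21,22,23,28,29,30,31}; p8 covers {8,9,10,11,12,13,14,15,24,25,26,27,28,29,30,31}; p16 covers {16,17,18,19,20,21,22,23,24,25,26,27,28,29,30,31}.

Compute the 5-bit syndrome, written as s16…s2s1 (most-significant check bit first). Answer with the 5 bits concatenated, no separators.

00111

s1 (pos 1,3,5,7,9,11,13,15,17,19,21,23,25,27,29,31): 1⊕1⊕0⊕1⊕1⊕0⊕0⊕0⊕1⊕1⊕0⊕1⊕0⊕0⊕1⊕1 = 1
s2 (pos 2,3,6,7,10,11,14,15,18,19,22,23,26,27,30,31): 0⊕1⊕0⊕1⊕0⊕0⊕1⊕0⊕1⊕1⊕1⊕1⊕1⊕0⊕0⊕1 = 1
s4 (pos 4,5,6,7,12,13,14,15,20,21,22,23,28,29,30,31): 1⊕0⊕0⊕1⊕0⊕0⊕1⊕0⊕0⊕0⊕1⊕1⊕0⊕1⊕0⊕1 = 1
s8 (pos 8,9,10,11,12,13,14,15,24,25,26,27,28,29,30,31): 1⊕1⊕0⊕0⊕0⊕0⊕1⊕0⊕0⊕0⊕1⊕0⊕0⊕1⊕0⊕1 = 0
s16 (pos 16,17,18,19,20,21,22,23,24,25,26,27,28,29,30,31): 0⊕1⊕1⊕1⊕0⊕0⊕1⊕1⊕0⊕0⊕1⊕0⊕0⊕1⊕0⊕1 = 0
Syndrome s16…s1 = 00111 → error at position 7.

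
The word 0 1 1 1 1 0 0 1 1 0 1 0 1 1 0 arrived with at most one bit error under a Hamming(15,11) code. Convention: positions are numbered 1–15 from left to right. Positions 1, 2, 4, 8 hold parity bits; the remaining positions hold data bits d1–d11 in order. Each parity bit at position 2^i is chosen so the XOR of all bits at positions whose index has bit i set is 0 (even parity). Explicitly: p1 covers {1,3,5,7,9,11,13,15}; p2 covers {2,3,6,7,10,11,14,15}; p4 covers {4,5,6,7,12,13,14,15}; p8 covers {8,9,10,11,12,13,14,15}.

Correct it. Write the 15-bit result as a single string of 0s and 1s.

s1 (pos 1,3,5,7,9,11,13,15): 0⊕1⊕1⊕0⊕1⊕1⊕1⊕0 = 1
s2 (pos 2,3,6,7,10,11,14,15): 1⊕1⊕0⊕0⊕0⊕1⊕1⊕0 = 0
s4 (pos 4,5,6,7,12,13,14,15): 1⊕1⊕0⊕0⊕0⊕1⊕1⊕0 = 0
s8 (pos 8,9,10,11,12,13,14,15): 1⊕1⊕0⊕1⊕0⊕1⊕1⊕0 = 1
Syndrome s8…s1 = 1001 → error at position 9.
Flip position 9: 011110011010110 → 011110010010110

011110010010110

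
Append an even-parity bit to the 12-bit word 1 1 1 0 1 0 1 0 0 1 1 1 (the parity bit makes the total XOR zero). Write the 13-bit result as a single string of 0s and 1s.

1110101001110

XOR of the 12 data bits: 1⊕1⊕1⊕0⊕1⊕0⊕1⊕0⊕0⊕1⊕1⊕1 = 0
Parity bit = 0 (so all 13 bits XOR to 0).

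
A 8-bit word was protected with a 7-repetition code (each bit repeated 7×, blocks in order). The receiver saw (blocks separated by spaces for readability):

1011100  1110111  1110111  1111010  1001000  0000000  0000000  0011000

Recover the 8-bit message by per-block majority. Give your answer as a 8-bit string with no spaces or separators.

11110000

Block 1 (1011100): 4 ones → 1
Block 2 (1110111): 6 ones → 1
Block 3 (1110111): 6 ones → 1
Block 4 (1111010): 5 ones → 1
Block 5 (1001000): 2 ones → 0
Block 6 (0000000): 0 ones → 0
Block 7 (0000000): 0 ones → 0
Block 8 (0011000): 2 ones → 0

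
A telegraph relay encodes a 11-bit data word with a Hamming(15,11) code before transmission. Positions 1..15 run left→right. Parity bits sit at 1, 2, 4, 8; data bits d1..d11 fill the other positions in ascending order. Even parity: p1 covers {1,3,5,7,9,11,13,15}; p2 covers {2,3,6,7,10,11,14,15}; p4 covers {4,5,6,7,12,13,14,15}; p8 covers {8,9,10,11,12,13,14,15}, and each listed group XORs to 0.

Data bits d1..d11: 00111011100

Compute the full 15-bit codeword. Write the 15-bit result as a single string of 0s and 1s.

010001101011100

Place data at non-parity positions: p1 p2 0 p4 0 1 1 p8 1 0 1 1 1 0 0
p1 (pos 1,3,5,7,9,11,13,15): XOR of data positions = 0⊕0⊕1⊕1⊕1⊕1⊕0 = 0
p2 (pos 2,3,6,7,10,11,14,15): XOR of data positions = 0⊕1⊕1⊕0⊕1⊕0⊕0 = 1
p4 (pos 4,5,6,7,12,13,14,15): XOR of data positions = 0⊕1⊕1⊕1⊕1⊕0⊕0 = 0
p8 (pos 8,9,10,11,12,13,14,15): XOR of data positions = 1⊕0⊕1⊕1⊕1⊕0⊕0 = 0
Codeword: 010001101011100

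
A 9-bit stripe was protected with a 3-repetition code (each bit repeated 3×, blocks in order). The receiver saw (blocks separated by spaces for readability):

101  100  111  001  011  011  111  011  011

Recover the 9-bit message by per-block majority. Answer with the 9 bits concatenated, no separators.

101011111

Block 1 (101): 2 ones → 1
Block 2 (100): 1 one → 0
Block 3 (111): 3 ones → 1
Block 4 (001): 1 one → 0
Block 5 (011): 2 ones → 1
Block 6 (011): 2 ones → 1
Block 7 (111): 3 ones → 1
Block 8 (011): 2 ones → 1
Block 9 (011): 2 ones → 1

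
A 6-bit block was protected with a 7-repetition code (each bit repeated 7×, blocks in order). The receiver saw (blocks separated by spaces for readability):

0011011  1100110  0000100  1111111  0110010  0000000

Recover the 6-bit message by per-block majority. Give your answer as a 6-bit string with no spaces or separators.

110100

Block 1 (0011011): 4 ones → 1
Block 2 (1100110): 4 ones → 1
Block 3 (0000100): 1 one → 0
Block 4 (1111111): 7 ones → 1
Block 5 (0110010): 3 ones → 0
Block 6 (0000000): 0 ones → 0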